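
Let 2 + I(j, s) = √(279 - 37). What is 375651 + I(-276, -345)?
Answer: 375649 + 11*√2 ≈ 3.7566e+5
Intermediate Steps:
I(j, s) = -2 + 11*√2 (I(j, s) = -2 + √(279 - 37) = -2 + √242 = -2 + 11*√2)
375651 + I(-276, -345) = 375651 + (-2 + 11*√2) = 375649 + 11*√2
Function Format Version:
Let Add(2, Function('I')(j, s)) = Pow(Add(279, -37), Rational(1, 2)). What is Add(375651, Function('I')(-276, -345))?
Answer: Add(375649, Mul(11, Pow(2, Rational(1, 2)))) ≈ 3.7566e+5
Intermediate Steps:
Function('I')(j, s) = Add(-2, Mul(11, Pow(2, Rational(1, 2)))) (Function('I')(j, s) = Add(-2, Pow(Add(279, -37), Rational(1, 2))) = Add(-2, Pow(242, Rational(1, 2))) = Add(-2, Mul(11, Pow(2, Rational(1, 2)))))
Add(375651, Function('I')(-276, -345)) = Add(375651, Add(-2, Mul(11, Pow(2, Rational(1, 2))))) = Add(375649, Mul(11, Pow(2, Rational(1, 2))))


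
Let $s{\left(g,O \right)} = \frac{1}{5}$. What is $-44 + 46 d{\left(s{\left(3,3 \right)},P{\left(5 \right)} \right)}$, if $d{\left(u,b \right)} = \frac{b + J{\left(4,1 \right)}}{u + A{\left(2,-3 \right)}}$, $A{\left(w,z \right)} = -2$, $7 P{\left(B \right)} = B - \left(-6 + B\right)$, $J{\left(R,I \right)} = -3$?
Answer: $\frac{226}{21} \approx 10.762$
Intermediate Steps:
$s{\left(g,O \right)} = \frac{1}{5}$
$P{\left(B \right)} = \frac{6}{7}$ ($P{\left(B \right)} = \frac{B - \left(-6 + B\right)}{7} = \frac{1}{7} \cdot 6 = \frac{6}{7}$)
$d{\left(u,b \right)} = \frac{-3 + b}{-2 + u}$ ($d{\left(u,b \right)} = \frac{b - 3}{u - 2} = \frac{-3 + b}{-2 + u}$)
$-44 + 46 d{\left(s{\left(3,3 \right)},P{\left(5 \right)} \right)} = -44 + 46 \frac{-3 + \frac{6}{7}}{-2 + \frac{1}{5}} = -44 + 46 \frac{1}{- \frac{9}{5}} \left(- \frac{15}{7}\right) = -44 + 46 \left(\left(- \frac{5}{9}\right) \left(- \frac{15}{7}\right)\right) = -44 + 46 \cdot \frac{25}{21} = -44 + \frac{1150}{21} = \frac{226}{21}$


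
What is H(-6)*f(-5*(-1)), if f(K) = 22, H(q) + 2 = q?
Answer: -176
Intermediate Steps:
H(q) = -2 + q
H(-6)*f(-5*(-1)) = (-2 - 6)*22 = -8*22 = -176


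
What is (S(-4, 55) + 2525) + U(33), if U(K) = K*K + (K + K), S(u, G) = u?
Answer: 3676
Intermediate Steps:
U(K) = K² + 2*K
(S(-4, 55) + 2525) + U(33) = (-4 + 2525) + 33*(2 + 33) = 2521 + 33*35 = 2521 + 1155 = 3676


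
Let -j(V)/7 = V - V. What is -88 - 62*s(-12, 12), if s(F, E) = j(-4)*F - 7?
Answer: 346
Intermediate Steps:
j(V) = 0 (j(V) = -7*(V - V) = -7*0 = 0)
s(F, E) = -7 (s(F, E) = 0*F - 7 = 0 - 7 = -7)
-88 - 62*s(-12, 12) = -88 - 62*(-7) = -88 + 434 = 346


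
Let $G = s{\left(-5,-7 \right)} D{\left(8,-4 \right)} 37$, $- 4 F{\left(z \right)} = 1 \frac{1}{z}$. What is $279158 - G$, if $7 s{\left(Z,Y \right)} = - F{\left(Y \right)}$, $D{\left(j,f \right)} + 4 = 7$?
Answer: $\frac{54715079}{196} \approx 2.7916 \cdot 10^{5}$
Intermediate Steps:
$D{\left(j,f \right)} = 3$ ($D{\left(j,f \right)} = -4 + 7 = 3$)
$F{\left(z \right)} = - \frac{1}{4 z}$ ($F{\left(z \right)} = - \frac{1 \frac{1}{z}}{4} = - \frac{1}{4 z}$)
$s{\left(Z,Y \right)} = \frac{1}{28 Y}$ ($s{\left(Z,Y \right)} = \frac{\left(-1\right) \left(- \frac{1}{4 Y}\right)}{7} = \frac{\frac{1}{4} \frac{1}{Y}}{7} = \frac{1}{28 Y}$)
$G = - \frac{111}{196}$ ($G = \frac{1}{28 \left(-7\right)} 3 \cdot 37 = \frac{1}{28} \left(- \frac{1}{7}\right) 3 \cdot 37 = \left(- \frac{1}{196}\right) 3 \cdot 37 = \left(- \frac{3}{196}\right) 37 = - \frac{111}{196} \approx -0.56633$)
$279158 - G = 279158 - - \frac{111}{196} = 279158 + \frac{111}{196} = \frac{54715079}{196}$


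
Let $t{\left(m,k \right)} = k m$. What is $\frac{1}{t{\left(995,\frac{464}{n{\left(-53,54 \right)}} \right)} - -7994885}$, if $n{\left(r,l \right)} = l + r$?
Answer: $\frac{1}{8456565} \approx 1.1825 \cdot 10^{-7}$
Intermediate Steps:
$\frac{1}{t{\left(995,\frac{464}{n{\left(-53,54 \right)}} \right)} - -7994885} = \frac{1}{\frac{464}{54 - 53} \cdot 995 - -7994885} = \frac{1}{\frac{464}{1} \cdot 995 + 7994885} = \frac{1}{464 \cdot 1 \cdot 995 + 7994885} = \frac{1}{464 \cdot 995 + 7994885} = \frac{1}{461680 + 7994885} = \frac{1}{8456565}$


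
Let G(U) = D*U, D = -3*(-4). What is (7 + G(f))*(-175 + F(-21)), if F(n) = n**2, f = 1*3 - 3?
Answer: 1862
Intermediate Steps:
D = 12
f = 0 (f = 3 - 3 = 0)
G(U) = 12*U
(7 + G(f))*(-175 + F(-21)) = (7 + 12*0)*(-175 + (-21)**2) = (7 + 0)*(-175 + 441) = 7*266 = 1862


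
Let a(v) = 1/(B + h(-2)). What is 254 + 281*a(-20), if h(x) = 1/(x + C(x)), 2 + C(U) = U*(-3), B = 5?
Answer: 3356/11 ≈ 305.09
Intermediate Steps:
C(U) = -2 - 3*U (C(U) = -2 + U*(-3) = -2 - 3*U)
h(x) = 1/(-2 - 2*x) (h(x) = 1/(x + (-2 - 3*x)) = 1/(-2 - 2*x))
a(v) = 2/11 (a(v) = 1/(5 - 1/(2 + 2*(-2))) = 1/(5 - 1/(2 - 4)) = 1/(5 - 1/(-2)) = 1/(5 - 1*(-½)) = 1/(5 + ½) = 1/(11/2) = 2/11)
254 + 281*a(-20) = 254 + 281*(2/11) = 254 + 562/11 = 3356/11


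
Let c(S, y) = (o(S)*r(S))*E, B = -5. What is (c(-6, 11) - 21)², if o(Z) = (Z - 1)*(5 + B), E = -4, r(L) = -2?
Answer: 441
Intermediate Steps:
o(Z) = 0 (o(Z) = (Z - 1)*(5 - 5) = (-1 + Z)*0 = 0)
c(S, y) = 0 (c(S, y) = (0*(-2))*(-4) = 0*(-4) = 0)
(c(-6, 11) - 21)² = (0 - 21)² = (-21)² = 441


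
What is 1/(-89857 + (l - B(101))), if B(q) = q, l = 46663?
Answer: -1/43295 ≈ -2.3097e-5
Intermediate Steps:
1/(-89857 + (l - B(101))) = 1/(-89857 + (46663 - 1*101)) = 1/(-89857 + (46663 - 101)) = 1/(-89857 + 46562) = 1/(-43295) = -1/43295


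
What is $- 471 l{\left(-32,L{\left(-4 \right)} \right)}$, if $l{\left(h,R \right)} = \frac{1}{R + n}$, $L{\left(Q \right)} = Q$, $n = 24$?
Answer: $- \frac{471}{20} \approx -23.55$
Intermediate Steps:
$l{\left(h,R \right)} = \frac{1}{24 + R}$ ($l{\left(h,R \right)} = \frac{1}{R + 24} = \frac{1}{24 + R}$)
$- 471 l{\left(-32,L{\left(-4 \right)} \right)} = - \frac{471}{24 - 4} = - \frac{471}{20}$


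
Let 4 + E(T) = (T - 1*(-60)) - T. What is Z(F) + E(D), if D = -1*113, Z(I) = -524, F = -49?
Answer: -468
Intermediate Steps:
D = -113
E(T) = 56 (E(T) = -4 + ((T - 1*(-60)) - T) = -4 + ((T + 60) - T) = -4 + ((60 + T) - T) = -4 + 60 = 56)
Z(F) + E(D) = -524 + 56 = -468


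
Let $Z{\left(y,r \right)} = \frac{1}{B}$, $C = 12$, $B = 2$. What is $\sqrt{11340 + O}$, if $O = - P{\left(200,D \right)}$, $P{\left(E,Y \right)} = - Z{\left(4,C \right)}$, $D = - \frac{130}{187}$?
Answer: $\frac{\sqrt{45362}}{2} \approx 106.49$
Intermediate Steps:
$D = - \frac{130}{187}$ ($D = \left(-130\right) \frac{1}{187} = - \frac{130}{187} \approx -0.69519$)
$Z{\left(y,r \right)} = \frac{1}{2}$
$P{\left(E,Y \right)} = - \frac{1}{2}$ ($P{\left(E,Y \right)} = \left(-1\right) \frac{1}{2} = - \frac{1}{2}$)
$O = \frac{1}{2}$ ($O = \left(-1\right) \left(- \frac{1}{2}\right) = \frac{1}{2} \approx 0.5$)
$\sqrt{11340 + O} = \sqrt{11340 + \frac{1}{2}} = \sqrt{\frac{22681}{2}} = \frac{\sqrt{45362}}{2}$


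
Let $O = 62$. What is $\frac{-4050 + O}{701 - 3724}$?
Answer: $\frac{3988}{3023} \approx 1.3192$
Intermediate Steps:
$\frac{-4050 + O}{701 - 3724} = \frac{-4050 + 62}{701 - 3724} = - \frac{3988}{-3023} = \left(-3988\right) \left(- \frac{1}{3023}\right) = \frac{3988}{3023}$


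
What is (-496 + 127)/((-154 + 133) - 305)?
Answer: 369/326 ≈ 1.1319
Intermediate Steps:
(-496 + 127)/((-154 + 133) - 305) = -369/(-21 - 305) = -369/(-326) = -369*(-1/326) = 369/326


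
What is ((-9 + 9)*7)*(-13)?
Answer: 0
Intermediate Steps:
((-9 + 9)*7)*(-13) = (0*7)*(-13) = 0*(-13) = 0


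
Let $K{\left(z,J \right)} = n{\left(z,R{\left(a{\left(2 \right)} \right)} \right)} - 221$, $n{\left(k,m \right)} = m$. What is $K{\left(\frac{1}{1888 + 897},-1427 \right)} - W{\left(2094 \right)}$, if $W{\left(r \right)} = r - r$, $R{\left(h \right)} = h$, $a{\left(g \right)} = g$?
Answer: $-219$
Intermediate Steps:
$W{\left(r \right)} = 0$
$K{\left(z,J \right)} = -219$ ($K{\left(z,J \right)} = 2 - 221 = -219$)
$K{\left(\frac{1}{1888 + 897},-1427 \right)} - W{\left(2094 \right)} = -219 - 0 = -219 + 0 = -219$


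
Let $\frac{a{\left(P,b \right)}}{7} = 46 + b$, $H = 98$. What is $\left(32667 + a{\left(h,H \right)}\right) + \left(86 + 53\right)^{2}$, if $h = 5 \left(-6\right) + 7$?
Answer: $52996$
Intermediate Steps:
$h = -23$ ($h = -30 + 7 = -23$)
$a{\left(P,b \right)} = 322 + 7 b$ ($a{\left(P,b \right)} = 7 \left(46 + b\right) = 322 + 7 b$)
$\left(32667 + a{\left(h,H \right)}\right) + \left(86 + 53\right)^{2} = \left(32667 + \left(322 + 7 \cdot 98\right)\right) + \left(86 + 53\right)^{2} = \left(32667 + \left(322 + 686\right)\right) + 139^{2} = \left(32667 + 1008\right) + 19321 = 33675 + 19321 = 52996$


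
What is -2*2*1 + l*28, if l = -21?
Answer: -592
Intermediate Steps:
-2*2*1 + l*28 = -2*2*1 - 21*28 = -4*1 - 588 = -4 - 588 = -592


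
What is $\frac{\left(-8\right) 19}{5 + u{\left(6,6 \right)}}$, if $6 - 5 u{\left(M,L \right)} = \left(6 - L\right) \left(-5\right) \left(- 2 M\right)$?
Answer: $- \frac{760}{31} \approx -24.516$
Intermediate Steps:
$u{\left(M,L \right)} = \frac{6}{5} + \frac{2 M \left(-30 + 5 L\right)}{5}$ ($u{\left(M,L \right)} = \frac{6}{5} - \frac{\left(6 - L\right) \left(-5\right) \left(- 2 M\right)}{5} = \frac{6}{5} - \frac{\left(-30 + 5 L\right) \left(- 2 M\right)}{5} = \frac{6}{5} - \frac{\left(-2\right) M \left(-30 + 5 L\right)}{5} = \frac{6}{5} + \frac{2 M \left(-30 + 5 L\right)}{5}$)
$\frac{\left(-8\right) 19}{5 + u{\left(6,6 \right)}} = \frac{\left(-8\right) 19}{5 + \left(\frac{6}{5} - 72 + 2 \cdot 6 \cdot 6\right)} = - \frac{152}{5 + \left(\frac{6}{5} - 72 + 72\right)} = - \frac{152}{5 + \frac{6}{5}} = - \frac{152}{\frac{31}{5}} = \left(-152\right) \frac{5}{31} = - \frac{760}{31}$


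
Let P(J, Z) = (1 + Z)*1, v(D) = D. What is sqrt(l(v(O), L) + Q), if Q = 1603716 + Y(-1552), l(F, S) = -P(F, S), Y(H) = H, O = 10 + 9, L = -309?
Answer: 2*sqrt(400618) ≈ 1265.9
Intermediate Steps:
O = 19
P(J, Z) = 1 + Z
l(F, S) = -1 - S (l(F, S) = -(1 + S) = -1 - S)
Q = 1602164 (Q = 1603716 - 1552 = 1602164)
sqrt(l(v(O), L) + Q) = sqrt((-1 - 1*(-309)) + 1602164) = sqrt((-1 + 309) + 1602164) = sqrt(308 + 1602164) = sqrt(1602472) = 2*sqrt(400618)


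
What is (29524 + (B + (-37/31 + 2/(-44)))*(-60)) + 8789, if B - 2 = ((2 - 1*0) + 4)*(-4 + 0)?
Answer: 13540203/341 ≈ 39707.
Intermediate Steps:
B = -22 (B = 2 + ((2 - 1*0) + 4)*(-4 + 0) = 2 + ((2 + 0) + 4)*(-4) = 2 + (2 + 4)*(-4) = 2 + 6*(-4) = 2 - 24 = -22)
(29524 + (B + (-37/31 + 2/(-44)))*(-60)) + 8789 = (29524 + (-22 + (-37/31 + 2/(-44)))*(-60)) + 8789 = (29524 + (-22 + (-37*1/31 + 2*(-1/44)))*(-60)) + 8789 = (29524 + (-22 + (-37/31 - 1/22))*(-60)) + 8789 = (29524 + (-22 - 845/682)*(-60)) + 8789 = (29524 - 15849/682*(-60)) + 8789 = (29524 + 475470/341) + 8789 = 10543154/341 + 8789 = 13540203/341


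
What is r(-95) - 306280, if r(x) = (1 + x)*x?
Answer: -297350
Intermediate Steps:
r(x) = x*(1 + x)
r(-95) - 306280 = -95*(1 - 95) - 306280 = -95*(-94) - 306280 = 8930 - 306280 = -297350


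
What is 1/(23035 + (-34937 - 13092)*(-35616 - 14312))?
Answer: 1/2398014947 ≈ 4.1701e-10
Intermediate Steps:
1/(23035 + (-34937 - 13092)*(-35616 - 14312)) = 1/(23035 - 48029*(-49928)) = 1/(23035 + 2397991912) = 1/2398014947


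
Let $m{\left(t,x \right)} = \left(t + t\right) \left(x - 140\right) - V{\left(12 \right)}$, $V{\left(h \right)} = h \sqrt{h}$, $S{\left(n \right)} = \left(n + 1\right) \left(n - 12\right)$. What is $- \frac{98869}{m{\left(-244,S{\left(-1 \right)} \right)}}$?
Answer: $- \frac{211085315}{145863146} - \frac{296607 \sqrt{3}}{583452584} \approx -1.448$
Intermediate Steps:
$S{\left(n \right)} = \left(1 + n\right) \left(-12 + n\right)$
$V{\left(h \right)} = h^{\frac{3}{2}}$
$m{\left(t,x \right)} = - 24 \sqrt{3} + 2 t \left(-140 + x\right)$ ($m{\left(t,x \right)} = \left(t + t\right) \left(x - 140\right) - 12^{\frac{3}{2}} = 2 t \left(-140 + x\right) - 24 \sqrt{3} = - 24 \sqrt{3} + 2 t \left(-140 + x\right)$)
$- \frac{98869}{m{\left(-244,S{\left(-1 \right)} \right)}} = - \frac{98869}{\left(-280\right) \left(-244\right) - 24 \sqrt{3} + 2 \left(-244\right) \left(-12 + \left(-1\right)^{2} - -11\right)} = - \frac{98869}{68320 - 24 \sqrt{3} + 2 \left(-244\right) \left(-12 + 1 + 11\right)} = - \frac{98869}{68320 - 24 \sqrt{3} + 2 \left(-244\right) 0} = - \frac{98869}{68320 - 24 \sqrt{3} + 0} = - \frac{98869}{68320 - 24 \sqrt{3}}$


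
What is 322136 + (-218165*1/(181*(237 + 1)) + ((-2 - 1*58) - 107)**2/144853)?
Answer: 2010091002440221/6239977534 ≈ 3.2213e+5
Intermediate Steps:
322136 + (-218165*1/(181*(237 + 1)) + ((-2 - 1*58) - 107)**2/144853) = 322136 + (-218165/(181*238) + ((-2 - 58) - 107)**2*(1/144853)) = 322136 + (-218165/43078 + (-60 - 107)**2*(1/144853)) = 322136 + (-218165*1/43078 + (-167)**2*(1/144853)) = 322136 + (-218165/43078 + 27889*(1/144853)) = 322136 + (-218165/43078 + 27889/144853) = 322136 - 30400452403/6239977534 = 2010091002440221/6239977534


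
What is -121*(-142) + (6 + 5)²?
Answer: 17303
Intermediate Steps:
-121*(-142) + (6 + 5)² = 17182 + 11² = 17182 + 121 = 17303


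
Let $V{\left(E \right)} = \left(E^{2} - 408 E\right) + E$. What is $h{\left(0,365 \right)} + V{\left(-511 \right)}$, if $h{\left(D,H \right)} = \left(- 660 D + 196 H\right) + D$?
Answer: $540638$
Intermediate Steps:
$V{\left(E \right)} = E^{2} - 407 E$
$h{\left(D,H \right)} = - 659 D + 196 H$
$h{\left(0,365 \right)} + V{\left(-511 \right)} = \left(\left(-659\right) 0 + 196 \cdot 365\right) - 511 \left(-407 - 511\right) = \left(0 + 71540\right) - -469098 = 71540 + 469098 = 540638$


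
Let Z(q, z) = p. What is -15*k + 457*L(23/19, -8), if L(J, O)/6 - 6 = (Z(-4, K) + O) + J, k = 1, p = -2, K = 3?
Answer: -145611/19 ≈ -7663.7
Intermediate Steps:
Z(q, z) = -2
L(J, O) = 24 + 6*J + 6*O (L(J, O) = 36 + 6*((-2 + O) + J) = 36 + 6*(-2 + J + O) = 36 + (-12 + 6*J + 6*O) = 24 + 6*J + 6*O)
-15*k + 457*L(23/19, -8) = -15*1 + 457*(24 + 6*(23/19) + 6*(-8)) = -15 + 457*(24 + 6*(23*(1/19)) - 48) = -15 + 457*(24 + 6*(23/19) - 48) = -15 + 457*(24 + 138/19 - 48) = -15 + 457*(-318/19) = -15 - 145326/19 = -145611/19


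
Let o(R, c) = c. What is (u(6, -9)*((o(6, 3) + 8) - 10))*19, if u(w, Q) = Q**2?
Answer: 1539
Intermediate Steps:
(u(6, -9)*((o(6, 3) + 8) - 10))*19 = ((-9)**2*((3 + 8) - 10))*19 = (81*(11 - 10))*19 = (81*1)*19 = 81*19 = 1539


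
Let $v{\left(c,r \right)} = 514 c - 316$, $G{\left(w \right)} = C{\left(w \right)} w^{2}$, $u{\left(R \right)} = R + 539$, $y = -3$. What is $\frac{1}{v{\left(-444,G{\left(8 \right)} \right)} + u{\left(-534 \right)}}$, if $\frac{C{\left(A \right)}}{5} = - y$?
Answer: $- \frac{1}{228527} \approx -4.3758 \cdot 10^{-6}$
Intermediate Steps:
$u{\left(R \right)} = 539 + R$
$C{\left(A \right)} = 15$ ($C{\left(A \right)} = 5 \left(\left(-1\right) \left(-3\right)\right) = 5 \cdot 3 = 15$)
$G{\left(w \right)} = 15 w^{2}$
$v{\left(c,r \right)} = -316 + 514 c$
$\frac{1}{v{\left(-444,G{\left(8 \right)} \right)} + u{\left(-534 \right)}} = \frac{1}{\left(-316 + 514 \left(-444\right)\right) + \left(539 - 534\right)} = \frac{1}{\left(-316 - 228216\right) + 5} = \frac{1}{-228532 + 5} = \frac{1}{-228527} = - \frac{1}{228527}$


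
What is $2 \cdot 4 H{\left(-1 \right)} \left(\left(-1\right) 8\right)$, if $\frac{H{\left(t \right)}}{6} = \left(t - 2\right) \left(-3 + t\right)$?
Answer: $-4608$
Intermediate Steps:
$H{\left(t \right)} = 6 \left(-3 + t\right) \left(-2 + t\right)$ ($H{\left(t \right)} = 6 \left(t - 2\right) \left(-3 + t\right) = 6 \left(-2 + t\right) \left(-3 + t\right) = 6 \left(-3 + t\right) \left(-2 + t\right)$)
$2 \cdot 4 H{\left(-1 \right)} \left(\left(-1\right) 8\right) = 2 \cdot 4 \left(36 - -30 + 6 \left(-1\right)^{2}\right) \left(\left(-1\right) 8\right) = 8 \left(36 + 30 + 6 \cdot 1\right) \left(-8\right) = 8 \left(36 + 30 + 6\right) \left(-8\right) = 8 \cdot 72 \left(-8\right) = 576 \left(-8\right) = -4608$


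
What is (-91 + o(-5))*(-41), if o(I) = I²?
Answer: 2706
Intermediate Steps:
(-91 + o(-5))*(-41) = (-91 + (-5)²)*(-41) = (-91 + 25)*(-41) = -66*(-41) = 2706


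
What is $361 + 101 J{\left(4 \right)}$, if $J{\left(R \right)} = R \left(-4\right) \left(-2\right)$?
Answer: $3593$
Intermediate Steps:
$J{\left(R \right)} = 8 R$ ($J{\left(R \right)} = - 4 R \left(-2\right) = 8 R$)
$361 + 101 J{\left(4 \right)} = 361 + 101 \cdot 8 \cdot 4 = 361 + 101 \cdot 32 = 361 + 3232 = 3593$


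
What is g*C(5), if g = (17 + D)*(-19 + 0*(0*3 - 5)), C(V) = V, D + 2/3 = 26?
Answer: -12065/3 ≈ -4021.7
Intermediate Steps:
D = 76/3 (D = -2/3 + 26 = 76/3 ≈ 25.333)
g = -2413/3 (g = (17 + 76/3)*(-19 + 0*(0*3 - 5)) = 127*(-19 + 0*(0 - 5))/3 = 127*(-19 + 0*(-5))/3 = 127*(-19 + 0)/3 = (127/3)*(-19) = -2413/3 ≈ -804.33)
g*C(5) = -2413/3*5 = -12065/3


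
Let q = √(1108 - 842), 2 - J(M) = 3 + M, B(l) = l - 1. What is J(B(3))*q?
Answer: -3*√266 ≈ -48.929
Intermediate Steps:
B(l) = -1 + l
J(M) = -1 - M (J(M) = 2 - (3 + M) = 2 + (-3 - M) = -1 - M)
q = √266 ≈ 16.310
J(B(3))*q = (-1 - (-1 + 3))*√266 = (-1 - 1*2)*√266 = (-1 - 2)*√266 = -3*√266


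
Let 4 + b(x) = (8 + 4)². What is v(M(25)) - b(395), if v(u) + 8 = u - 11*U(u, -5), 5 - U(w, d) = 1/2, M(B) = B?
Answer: -345/2 ≈ -172.50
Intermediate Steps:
b(x) = 140 (b(x) = -4 + (8 + 4)² = -4 + 12² = -4 + 144 = 140)
U(w, d) = 9/2 (U(w, d) = 5 - 1/2 = 5 - 1*½ = 5 - ½ = 9/2)
v(u) = -115/2 + u (v(u) = -8 + (u - 11*9/2) = -8 + (u - 99/2) = -8 + (-99/2 + u) = -115/2 + u)
v(M(25)) - b(395) = (-115/2 + 25) - 1*140 = -65/2 - 140 = -345/2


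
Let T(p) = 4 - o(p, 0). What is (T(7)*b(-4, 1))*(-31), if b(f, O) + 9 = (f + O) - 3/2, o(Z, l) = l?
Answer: 1674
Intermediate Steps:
T(p) = 4 (T(p) = 4 - 1*0 = 4 + 0 = 4)
b(f, O) = -21/2 + O + f (b(f, O) = -9 + ((f + O) - 3/2) = -9 + ((O + f) - 3*1/2) = -9 + ((O + f) - 3/2) = -9 + (-3/2 + O + f) = -21/2 + O + f)
(T(7)*b(-4, 1))*(-31) = (4*(-21/2 + 1 - 4))*(-31) = (4*(-27/2))*(-31) = -54*(-31) = 1674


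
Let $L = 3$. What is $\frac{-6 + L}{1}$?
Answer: $-3$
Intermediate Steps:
$\frac{-6 + L}{1} = \frac{-6 + 3}{1} = \left(-3\right) 1 = -3$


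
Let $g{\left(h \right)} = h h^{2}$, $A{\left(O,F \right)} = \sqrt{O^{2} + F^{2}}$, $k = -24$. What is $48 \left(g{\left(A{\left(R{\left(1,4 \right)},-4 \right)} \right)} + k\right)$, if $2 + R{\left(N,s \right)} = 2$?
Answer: $1920$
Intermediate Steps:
$R{\left(N,s \right)} = 0$ ($R{\left(N,s \right)} = -2 + 2 = 0$)
$A{\left(O,F \right)} = \sqrt{F^{2} + O^{2}}$
$g{\left(h \right)} = h^{3}$
$48 \left(g{\left(A{\left(R{\left(1,4 \right)},-4 \right)} \right)} + k\right) = 48 \left(\left(\sqrt{\left(-4\right)^{2} + 0^{2}}\right)^{3} - 24\right) = 48 \left(\left(\sqrt{16 + 0}\right)^{3} - 24\right) = 48 \left(\left(\sqrt{16}\right)^{3} - 24\right) = 48 \left(4^{3} - 24\right) = 48 \left(64 - 24\right) = 48 \cdot 40 = 1920$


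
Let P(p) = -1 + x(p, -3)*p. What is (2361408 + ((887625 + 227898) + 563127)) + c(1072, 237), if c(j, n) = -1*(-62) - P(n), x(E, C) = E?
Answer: 3983952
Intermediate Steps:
P(p) = -1 + p² (P(p) = -1 + p*p = -1 + p²)
c(j, n) = 63 - n² (c(j, n) = -1*(-62) - (-1 + n²) = 62 + (1 - n²) = 63 - n²)
(2361408 + ((887625 + 227898) + 563127)) + c(1072, 237) = (2361408 + ((887625 + 227898) + 563127)) + (63 - 1*237²) = (2361408 + (1115523 + 563127)) + (63 - 1*56169) = (2361408 + 1678650) + (63 - 56169) = 4040058 - 56106 = 3983952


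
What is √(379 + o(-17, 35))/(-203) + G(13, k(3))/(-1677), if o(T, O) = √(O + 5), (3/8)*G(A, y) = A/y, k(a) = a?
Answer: -8/1161 - √(379 + 2*√10)/203 ≈ -0.10359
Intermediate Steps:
G(A, y) = 8*A/(3*y) (G(A, y) = 8*(A/y)/3 = 8*A/(3*y))
o(T, O) = √(5 + O)
√(379 + o(-17, 35))/(-203) + G(13, k(3))/(-1677) = √(379 + √(5 + 35))/(-203) + ((8/3)*13/3)/(-1677) = √(379 + √40)*(-1/203) + ((8/3)*13*(⅓))*(-1/1677) = √(379 + 2*√10)*(-1/203) + (104/9)*(-1/1677) = -√(379 + 2*√10)/203 - 8/1161 = -8/1161 - √(379 + 2*√10)/203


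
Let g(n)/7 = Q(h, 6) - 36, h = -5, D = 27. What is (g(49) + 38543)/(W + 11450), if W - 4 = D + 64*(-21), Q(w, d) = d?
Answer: 38333/10137 ≈ 3.7815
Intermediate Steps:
g(n) = -210 (g(n) = 7*(6 - 36) = 7*(-30) = -210)
W = -1313 (W = 4 + (27 + 64*(-21)) = 4 + (27 - 1344) = 4 - 1317 = -1313)
(g(49) + 38543)/(W + 11450) = (-210 + 38543)/(-1313 + 11450) = 38333/10137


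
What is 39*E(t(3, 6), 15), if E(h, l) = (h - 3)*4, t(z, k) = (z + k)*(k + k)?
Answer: 16380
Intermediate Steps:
t(z, k) = 2*k*(k + z) (t(z, k) = (k + z)*(2*k) = 2*k*(k + z))
E(h, l) = -12 + 4*h (E(h, l) = (-3 + h)*4 = -12 + 4*h)
39*E(t(3, 6), 15) = 39*(-12 + 4*(2*6*(6 + 3))) = 39*(-12 + 4*(2*6*9)) = 39*(-12 + 4*108) = 39*(-12 + 432) = 39*420 = 16380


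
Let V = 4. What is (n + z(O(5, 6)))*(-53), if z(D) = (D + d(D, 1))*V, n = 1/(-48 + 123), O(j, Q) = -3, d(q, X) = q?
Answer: 95347/75 ≈ 1271.3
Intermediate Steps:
n = 1/75 ≈ 0.013333
z(D) = 8*D (z(D) = (D + D)*4 = (2*D)*4 = 8*D)
(n + z(O(5, 6)))*(-53) = (1/75 + 8*(-3))*(-53) = (1/75 - 24)*(-53) = -1799/75*(-53) = 95347/75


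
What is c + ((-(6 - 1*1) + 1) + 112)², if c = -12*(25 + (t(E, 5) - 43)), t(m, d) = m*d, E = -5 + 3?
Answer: 12000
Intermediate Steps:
E = -2
t(m, d) = d*m
c = 336 (c = -12*(25 + (5*(-2) - 43)) = -12*(25 + (-10 - 43)) = -12*(25 - 53) = -12*(-28) = 336)
c + ((-(6 - 1*1) + 1) + 112)² = 336 + ((-(6 - 1*1) + 1) + 112)² = 336 + ((-(6 - 1) + 1) + 112)² = 336 + ((-1*5 + 1) + 112)² = 336 + ((-5 + 1) + 112)² = 336 + (-4 + 112)² = 336 + 108² = 336 + 11664 = 12000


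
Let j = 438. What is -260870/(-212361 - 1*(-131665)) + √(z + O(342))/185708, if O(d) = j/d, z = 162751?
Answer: 130435/40348 + √33048885/2646339 ≈ 3.2349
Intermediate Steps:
O(d) = 438/d
-260870/(-212361 - 1*(-131665)) + √(z + O(342))/185708 = -260870/(-212361 - 1*(-131665)) + √(162751 + 438/342)/185708 = -260870/(-212361 + 131665) + √(162751 + 438*(1/342))*(1/185708) = -260870/(-80696) + √(162751 + 73/57)*(1/185708) = -260870*(-1/80696) + √(9276880/57)*(1/185708) = 130435/40348 + (4*√33048885/57)*(1/185708) = 130435/40348 + √33048885/2646339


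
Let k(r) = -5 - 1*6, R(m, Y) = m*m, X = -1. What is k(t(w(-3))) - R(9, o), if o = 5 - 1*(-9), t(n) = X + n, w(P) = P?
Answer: -92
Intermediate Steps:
t(n) = -1 + n
o = 14 (o = 5 + 9 = 14)
R(m, Y) = m²
k(r) = -11 (k(r) = -5 - 6 = -11)
k(t(w(-3))) - R(9, o) = -11 - 1*9² = -11 - 1*81 = -11 - 81 = -92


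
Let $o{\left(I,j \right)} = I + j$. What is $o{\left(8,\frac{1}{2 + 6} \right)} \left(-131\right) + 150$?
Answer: $- \frac{7315}{8} \approx -914.38$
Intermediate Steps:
$o{\left(8,\frac{1}{2 + 6} \right)} \left(-131\right) + 150 = \left(8 + \frac{1}{2 + 6}\right) \left(-131\right) + 150 = \left(8 + \frac{1}{8}\right) \left(-131\right) + 150 = \frac{65}{8} \left(-131\right) + 150 = - \frac{8515}{8} + 150 = - \frac{7315}{8}$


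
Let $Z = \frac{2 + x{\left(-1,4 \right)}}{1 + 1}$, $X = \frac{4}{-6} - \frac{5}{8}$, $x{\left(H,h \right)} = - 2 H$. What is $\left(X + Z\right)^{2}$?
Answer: $\frac{289}{576} \approx 0.50174$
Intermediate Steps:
$X = - \frac{31}{24}$ ($X = 4 \left(- \frac{1}{6}\right) - \frac{5}{8} = - \frac{2}{3} - \frac{5}{8} = - \frac{31}{24} \approx -1.2917$)
$Z = 2$ ($Z = \frac{2 - -2}{1 + 1} = \frac{2 + 2}{2} = 4 \cdot \frac{1}{2} = 2$)
$\left(X + Z\right)^{2} = \left(- \frac{31}{24} + 2\right)^{2} = \left(\frac{17}{24}\right)^{2} = \frac{289}{576}$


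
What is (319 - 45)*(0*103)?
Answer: 0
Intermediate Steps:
(319 - 45)*(0*103) = 274*0 = 0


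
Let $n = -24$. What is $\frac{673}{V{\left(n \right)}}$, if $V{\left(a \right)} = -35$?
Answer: $- \frac{673}{35} \approx -19.229$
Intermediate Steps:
$\frac{673}{V{\left(n \right)}} = \frac{673}{-35} = 673 \left(- \frac{1}{35}\right) = - \frac{673}{35}$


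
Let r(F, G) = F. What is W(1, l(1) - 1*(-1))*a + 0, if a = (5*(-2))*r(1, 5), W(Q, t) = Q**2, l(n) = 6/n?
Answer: -10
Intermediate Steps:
a = -10 (a = (5*(-2))*1 = -10*1 = -10)
W(1, l(1) - 1*(-1))*a + 0 = 1**2*(-10) + 0 = 1*(-10) + 0 = -10 + 0 = -10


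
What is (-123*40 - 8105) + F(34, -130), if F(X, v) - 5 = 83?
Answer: -12937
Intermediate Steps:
F(X, v) = 88 (F(X, v) = 5 + 83 = 88)
(-123*40 - 8105) + F(34, -130) = (-123*40 - 8105) + 88 = (-4920 - 8105) + 88 = -13025 + 88 = -12937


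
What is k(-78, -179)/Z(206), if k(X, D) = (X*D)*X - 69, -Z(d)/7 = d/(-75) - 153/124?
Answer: -10128676500/259133 ≈ -39087.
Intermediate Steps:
Z(d) = 1071/124 + 7*d/75 (Z(d) = -7*(d/(-75) - 153/124) = -7*(d*(-1/75) - 153*1/124) = -7*(-d/75 - 153/124) = -7*(-153/124 - d/75) = 1071/124 + 7*d/75)
k(X, D) = -69 + D*X² (k(X, D) = (D*X)*X - 69 = D*X² - 69 = -69 + D*X²)
k(-78, -179)/Z(206) = (-69 - 179*(-78)²)/(1071/124 + (7/75)*206) = (-69 - 179*6084)/(1071/124 + 1442/75) = (-69 - 1089036)/(259133/9300) = -1089105*9300/259133 = -10128676500/259133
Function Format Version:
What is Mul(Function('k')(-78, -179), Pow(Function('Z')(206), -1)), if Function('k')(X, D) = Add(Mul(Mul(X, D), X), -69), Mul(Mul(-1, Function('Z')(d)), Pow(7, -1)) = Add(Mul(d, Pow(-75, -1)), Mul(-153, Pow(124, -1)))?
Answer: Rational(-10128676500, 259133) ≈ -39087.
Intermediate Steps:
Function('Z')(d) = Add(Rational(1071, 124), Mul(Rational(7, 75), d)) (Function('Z')(d) = Mul(-7, Add(Mul(d, Pow(-75, -1)), Mul(-153, Pow(124, -1)))) = Mul(-7, Add(Mul(d, Rational(-1, 75)), Mul(-153, Rational(1, 124)))) = Mul(-7, Add(Mul(Rational(-1, 75), d), Rational(-153, 124))) = Mul(-7, Add(Rational(-153, 124), Mul(Rational(-1, 75), d))) = Add(Rational(1071, 124), Mul(Rational(7, 75), d)))
Function('k')(X, D) = Add(-69, Mul(D, Pow(X, 2))) (Function('k')(X, D) = Add(Mul(Mul(D, X), X), -69) = Add(Mul(D, Pow(X, 2)), -69) = Add(-69, Mul(D, Pow(X, 2))))
Mul(Function('k')(-78, -179), Pow(Function('Z')(206), -1)) = Mul(Add(-69, Mul(-179, Pow(-78, 2))), Pow(Add(Rational(1071, 124), Mul(Rational(7, 75), 206)), -1)) = Mul(Add(-69, Mul(-179, 6084)), Pow(Add(Rational(1071, 124), Rational(1442, 75)), -1)) = Mul(Add(-69, -1089036), Pow(Rational(259133, 9300), -1)) = Mul(-1089105, Rational(9300, 259133)) = Rational(-10128676500, 259133)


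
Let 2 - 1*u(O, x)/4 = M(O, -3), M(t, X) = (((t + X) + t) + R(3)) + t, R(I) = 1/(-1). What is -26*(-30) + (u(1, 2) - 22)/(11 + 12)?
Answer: 17930/23 ≈ 779.57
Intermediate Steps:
R(I) = -1
M(t, X) = -1 + X + 3*t (M(t, X) = (((t + X) + t) - 1) + t = (((X + t) + t) - 1) + t = ((X + 2*t) - 1) + t = (-1 + X + 2*t) + t = -1 + X + 3*t)
u(O, x) = 24 - 12*O (u(O, x) = 8 - 4*(-1 - 3 + 3*O) = 8 - 4*(-4 + 3*O) = 8 + (16 - 12*O) = 24 - 12*O)
-26*(-30) + (u(1, 2) - 22)/(11 + 12) = -26*(-30) + ((24 - 12*1) - 22)/(11 + 12) = 780 + ((24 - 12) - 22)/23 = 780 + (12 - 22)*(1/23) = 780 - 10*1/23 = 780 - 10/23 = 17930/23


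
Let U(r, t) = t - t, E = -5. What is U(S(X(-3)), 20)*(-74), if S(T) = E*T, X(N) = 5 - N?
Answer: 0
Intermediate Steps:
S(T) = -5*T
U(r, t) = 0
U(S(X(-3)), 20)*(-74) = 0*(-74) = 0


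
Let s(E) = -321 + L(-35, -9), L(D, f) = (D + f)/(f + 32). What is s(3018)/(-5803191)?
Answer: 7427/133473393 ≈ 5.5644e-5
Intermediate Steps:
L(D, f) = (D + f)/(32 + f)
s(E) = -7427/23 (s(E) = -321 + (-35 - 9)/(32 - 9) = -321 - 44/23 = -7427/23)
s(3018)/(-5803191) = -7427/23/(-5803191) = -7427/23*(-1/5803191) = 7427/133473393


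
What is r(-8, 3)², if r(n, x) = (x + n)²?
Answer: 625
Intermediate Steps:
r(n, x) = (n + x)²
r(-8, 3)² = ((-8 + 3)²)² = ((-5)²)² = 25² = 625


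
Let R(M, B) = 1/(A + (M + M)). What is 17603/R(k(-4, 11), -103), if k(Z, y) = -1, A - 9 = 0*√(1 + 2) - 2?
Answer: 88015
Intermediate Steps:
A = 7 (A = 9 + (0*√(1 + 2) - 2) = 9 + (0*√3 - 2) = 9 + (0 - 2) = 9 - 2 = 7)
R(M, B) = 1/(7 + 2*M) (R(M, B) = 1/(7 + (M + M)) = 1/(7 + 2*M))
17603/R(k(-4, 11), -103) = 17603/(1/(7 + 2*(-1))) = 17603/(1/(7 - 2)) = 17603/(1/5) = 17603/(⅕) = 17603*5 = 88015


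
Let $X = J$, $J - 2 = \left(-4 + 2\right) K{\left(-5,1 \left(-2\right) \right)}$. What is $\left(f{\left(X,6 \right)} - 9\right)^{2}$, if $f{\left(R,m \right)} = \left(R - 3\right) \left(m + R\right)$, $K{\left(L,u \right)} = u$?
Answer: $729$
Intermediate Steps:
$J = 6$ ($J = 2 + \left(-4 + 2\right) 1 \left(-2\right) = 2 - -4 = 2 + 4 = 6$)
$X = 6$
$f{\left(R,m \right)} = \left(-3 + R\right) \left(R + m\right)$
$\left(f{\left(X,6 \right)} - 9\right)^{2} = \left(\left(6^{2} - 18 - 18 + 6 \cdot 6\right) - 9\right)^{2} = \left(\left(36 - 18 - 18 + 36\right) - 9\right)^{2} = \left(36 - 9\right)^{2} = 27^{2} = 729$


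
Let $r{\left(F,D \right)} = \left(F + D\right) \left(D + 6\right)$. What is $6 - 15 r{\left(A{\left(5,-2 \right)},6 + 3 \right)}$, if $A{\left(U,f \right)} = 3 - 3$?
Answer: $-2019$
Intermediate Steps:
$A{\left(U,f \right)} = 0$ ($A{\left(U,f \right)} = 3 - 3 = 0$)
$r{\left(F,D \right)} = \left(6 + D\right) \left(D + F\right)$ ($r{\left(F,D \right)} = \left(D + F\right) \left(6 + D\right) = \left(6 + D\right) \left(D + F\right)$)
$6 - 15 r{\left(A{\left(5,-2 \right)},6 + 3 \right)} = 6 - 15 \left(\left(6 + 3\right)^{2} + 6 \left(6 + 3\right) + 6 \cdot 0 + \left(6 + 3\right) 0\right) = 6 - 15 \left(9^{2} + 6 \cdot 9 + 0 + 9 \cdot 0\right) = 6 - 15 \left(81 + 54 + 0 + 0\right) = 6 - 2025 = -2019$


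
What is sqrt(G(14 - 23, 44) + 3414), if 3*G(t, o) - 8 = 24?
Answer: sqrt(30822)/3 ≈ 58.521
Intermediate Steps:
G(t, o) = 32/3 (G(t, o) = 8/3 + (1/3)*24 = 8/3 + 8 = 32/3)
sqrt(G(14 - 23, 44) + 3414) = sqrt(32/3 + 3414) = sqrt(10274/3) = sqrt(30822)/3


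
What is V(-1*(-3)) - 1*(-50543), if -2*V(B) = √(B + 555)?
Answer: 50543 - 3*√62/2 ≈ 50531.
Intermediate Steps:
V(B) = -√(555 + B)/2 (V(B) = -√(B + 555)/2 = -√(555 + B)/2)
V(-1*(-3)) - 1*(-50543) = -√(555 - 1*(-3))/2 - 1*(-50543) = -√(555 + 3)/2 + 50543 = -3*√62/2 + 50543 = 50543 - 3*√62/2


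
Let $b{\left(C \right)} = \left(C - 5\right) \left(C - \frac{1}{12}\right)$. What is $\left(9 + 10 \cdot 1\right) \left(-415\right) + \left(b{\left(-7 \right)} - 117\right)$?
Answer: $-7917$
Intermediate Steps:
$b{\left(C \right)} = \left(-5 + C\right) \left(- \frac{1}{12} + C\right)$ ($b{\left(C \right)} = \left(-5 + C\right) \left(C - \frac{1}{12}\right) = \left(-5 + C\right) \left(- \frac{1}{12} + C\right)$)
$\left(9 + 10 \cdot 1\right) \left(-415\right) + \left(b{\left(-7 \right)} - 117\right) = \left(9 + 10 \cdot 1\right) \left(-415\right) + \left(\left(\frac{5}{12} + \left(-7\right)^{2} - - \frac{427}{12}\right) - 117\right) = \left(9 + 10\right) \left(-415\right) + \left(\left(\frac{5}{12} + 49 + \frac{427}{12}\right) - 117\right) = 19 \left(-415\right) + \left(85 - 117\right) = -7885 - 32 = -7917$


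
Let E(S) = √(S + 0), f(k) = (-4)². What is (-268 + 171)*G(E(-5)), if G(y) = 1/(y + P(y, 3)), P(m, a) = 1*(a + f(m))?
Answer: -1843/366 + 97*I*√5/366 ≈ -5.0355 + 0.59262*I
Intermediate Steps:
f(k) = 16
E(S) = √S
P(m, a) = 16 + a (P(m, a) = 1*(a + 16) = 1*(16 + a) = 16 + a)
G(y) = 1/(19 + y) (G(y) = 1/(y + (16 + 3)) = 1/(y + 19) = 1/(19 + y))
(-268 + 171)*G(E(-5)) = (-268 + 171)/(19 + √(-5)) = -97/(19 + I*√5)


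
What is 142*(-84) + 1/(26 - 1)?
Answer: -298199/25 ≈ -11928.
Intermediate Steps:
142*(-84) + 1/(26 - 1) = -11928 + 1/25 = -298199/25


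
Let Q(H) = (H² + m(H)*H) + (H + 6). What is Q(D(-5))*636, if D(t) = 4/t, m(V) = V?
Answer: 103032/25 ≈ 4121.3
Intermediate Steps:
Q(H) = 6 + H + 2*H² (Q(H) = (H² + H*H) + (H + 6) = (H² + H²) + (6 + H) = 2*H² + (6 + H) = 6 + H + 2*H²)
Q(D(-5))*636 = (6 + 4/(-5) + 2*(4/(-5))²)*636 = (6 + 4*(-⅕) + 2*(4*(-⅕))²)*636 = (6 - ⅘ + 2*(-⅘)²)*636 = (6 - ⅘ + 2*(16/25))*636 = (6 - ⅘ + 32/25)*636 = (162/25)*636 = 103032/25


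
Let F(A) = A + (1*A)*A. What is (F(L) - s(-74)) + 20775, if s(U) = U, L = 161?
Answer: 46931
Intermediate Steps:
F(A) = A + A² (F(A) = A + A*A = A + A²)
(F(L) - s(-74)) + 20775 = (161*(1 + 161) - 1*(-74)) + 20775 = (161*162 + 74) + 20775 = (26082 + 74) + 20775 = 26156 + 20775 = 46931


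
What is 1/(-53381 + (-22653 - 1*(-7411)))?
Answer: -1/68623 ≈ -1.4572e-5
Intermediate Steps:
1/(-53381 + (-22653 - 1*(-7411))) = 1/(-53381 + (-22653 + 7411)) = 1/(-53381 - 15242) = 1/(-68623) = -1/68623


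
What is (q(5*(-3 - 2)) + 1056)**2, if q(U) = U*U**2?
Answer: 212255761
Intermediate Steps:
q(U) = U**3
(q(5*(-3 - 2)) + 1056)**2 = ((5*(-3 - 2))**3 + 1056)**2 = ((5*(-5))**3 + 1056)**2 = ((-25)**3 + 1056)**2 = (-15625 + 1056)**2 = (-14569)**2 = 212255761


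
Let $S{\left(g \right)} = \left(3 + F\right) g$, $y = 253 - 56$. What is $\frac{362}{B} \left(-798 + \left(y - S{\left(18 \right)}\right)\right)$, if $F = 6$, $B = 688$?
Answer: $- \frac{138103}{344} \approx -401.46$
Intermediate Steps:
$y = 197$
$S{\left(g \right)} = 9 g$ ($S{\left(g \right)} = \left(3 + 6\right) g = 9 g$)
$\frac{362}{B} \left(-798 + \left(y - S{\left(18 \right)}\right)\right) = \frac{362}{688} \left(-798 + \left(197 - 9 \cdot 18\right)\right) = 362 \cdot \frac{1}{688} \left(-798 + \left(197 - 162\right)\right) = \frac{181 \left(-798 + \left(197 - 162\right)\right)}{344} = \frac{181 \left(-798 + 35\right)}{344} = \frac{181}{344} \left(-763\right) = - \frac{138103}{344}$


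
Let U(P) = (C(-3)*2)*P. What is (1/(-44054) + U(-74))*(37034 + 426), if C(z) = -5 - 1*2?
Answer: 854836132390/22027 ≈ 3.8809e+7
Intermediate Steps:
C(z) = -7 (C(z) = -5 - 2 = -7)
U(P) = -14*P (U(P) = (-7*2)*P = -14*P)
(1/(-44054) + U(-74))*(37034 + 426) = (1/(-44054) - 14*(-74))*(37034 + 426) = (-1/44054 + 1036)*37460 = (45639943/44054)*37460 = 854836132390/22027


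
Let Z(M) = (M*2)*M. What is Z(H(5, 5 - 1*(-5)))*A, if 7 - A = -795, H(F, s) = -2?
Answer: 6416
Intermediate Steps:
Z(M) = 2*M² (Z(M) = (2*M)*M = 2*M²)
A = 802 (A = 7 - 1*(-795) = 7 + 795 = 802)
Z(H(5, 5 - 1*(-5)))*A = (2*(-2)²)*802 = (2*4)*802 = 8*802 = 6416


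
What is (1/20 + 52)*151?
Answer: 157191/20 ≈ 7859.5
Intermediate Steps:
(1/20 + 52)*151 = (1041/20)*151 = 157191/20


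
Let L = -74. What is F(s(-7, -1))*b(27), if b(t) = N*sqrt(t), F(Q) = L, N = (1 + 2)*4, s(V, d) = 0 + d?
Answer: -2664*sqrt(3) ≈ -4614.2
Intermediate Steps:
s(V, d) = d
N = 12 (N = 3*4 = 12)
F(Q) = -74
b(t) = 12*sqrt(t)
F(s(-7, -1))*b(27) = -888*sqrt(27) = -888*3*sqrt(3) = -2664*sqrt(3)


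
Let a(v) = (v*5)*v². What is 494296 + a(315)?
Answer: 156773671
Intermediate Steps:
a(v) = 5*v³ (a(v) = (5*v)*v² = 5*v³)
494296 + a(315) = 494296 + 5*315³ = 494296 + 5*31255875 = 494296 + 156279375 = 156773671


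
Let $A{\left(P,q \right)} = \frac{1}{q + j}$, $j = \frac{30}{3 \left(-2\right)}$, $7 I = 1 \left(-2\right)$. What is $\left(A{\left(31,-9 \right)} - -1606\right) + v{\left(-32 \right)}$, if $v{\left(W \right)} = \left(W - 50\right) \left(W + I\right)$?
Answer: $\frac{59547}{14} \approx 4253.4$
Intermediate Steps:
$I = - \frac{2}{7}$ ($I = \frac{1 \left(-2\right)}{7} = \frac{1}{7} \left(-2\right) = - \frac{2}{7} \approx -0.28571$)
$j = -5$ ($j = \frac{30}{-6} = 30 \left(- \frac{1}{6}\right) = -5$)
$A{\left(P,q \right)} = \frac{1}{-5 + q}$ ($A{\left(P,q \right)} = \frac{1}{q - 5} = \frac{1}{-5 + q}$)
$v{\left(W \right)} = \left(-50 + W\right) \left(- \frac{2}{7} + W\right)$ ($v{\left(W \right)} = \left(W - 50\right) \left(W - \frac{2}{7}\right) = \left(-50 + W\right) \left(- \frac{2}{7} + W\right)$)
$\left(A{\left(31,-9 \right)} - -1606\right) + v{\left(-32 \right)} = \left(\frac{1}{-5 - 9} - -1606\right) + \left(\frac{100}{7} + \left(-32\right)^{2} - - \frac{11264}{7}\right) = \left(\frac{1}{-14} + 1606\right) + \left(\frac{100}{7} + 1024 + \frac{11264}{7}\right) = \left(- \frac{1}{14} + 1606\right) + \frac{18532}{7} = \frac{22483}{14} + \frac{18532}{7} = \frac{59547}{14}$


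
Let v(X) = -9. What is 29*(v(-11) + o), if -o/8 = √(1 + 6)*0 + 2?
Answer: -725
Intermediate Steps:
o = -16 (o = -8*(√(1 + 6)*0 + 2) = -8*(√7*0 + 2) = -8*(0 + 2) = -8*2 = -16)
29*(v(-11) + o) = 29*(-9 - 16) = 29*(-25) = -725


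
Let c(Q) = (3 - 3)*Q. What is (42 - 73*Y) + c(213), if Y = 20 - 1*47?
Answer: 2013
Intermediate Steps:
Y = -27 (Y = 20 - 47 = -27)
c(Q) = 0 (c(Q) = 0*Q = 0)
(42 - 73*Y) + c(213) = (42 - 73*(-27)) + 0 = (42 + 1971) + 0 = 2013 + 0 = 2013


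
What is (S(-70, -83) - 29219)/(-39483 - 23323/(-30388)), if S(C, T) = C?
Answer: 68464164/92291237 ≈ 0.74183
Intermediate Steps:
(S(-70, -83) - 29219)/(-39483 - 23323/(-30388)) = (-70 - 29219)/(-39483 - 23323/(-30388)) = -29289/(-39483 - 23323*(-1/30388)) = -29289/(-39483 + 23323/30388) = -29289/(-1199786081/30388) = -29289*(-30388/1199786081) = 68464164/92291237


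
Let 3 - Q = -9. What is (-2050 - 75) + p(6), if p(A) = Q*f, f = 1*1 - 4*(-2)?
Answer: -2017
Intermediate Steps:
Q = 12 (Q = 3 - 1*(-9) = 3 + 9 = 12)
f = 9 (f = 1 + 8 = 9)
p(A) = 108 (p(A) = 12*9 = 108)
(-2050 - 75) + p(6) = (-2050 - 75) + 108 = -2125 + 108 = -2017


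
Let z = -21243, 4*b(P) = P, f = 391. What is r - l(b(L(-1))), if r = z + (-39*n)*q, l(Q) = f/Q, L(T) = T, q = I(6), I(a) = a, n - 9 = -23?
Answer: -16403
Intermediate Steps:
n = -14 (n = 9 - 23 = -14)
q = 6
b(P) = P/4
l(Q) = 391/Q
r = -17967 (r = -21243 - 39*(-14)*6 = -21243 + 546*6 = -21243 + 3276 = -17967)
r - l(b(L(-1))) = -17967 - 391/((¼)*(-1)) = -17967 - 391/(-¼) = -17967 - 391*(-4) = -17967 - 1*(-1564) = -17967 + 1564 = -16403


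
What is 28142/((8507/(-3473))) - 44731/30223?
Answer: -2954290894635/257107061 ≈ -11491.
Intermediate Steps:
28142/((8507/(-3473))) - 44731/30223 = 28142/((8507*(-1/3473))) - 44731*1/30223 = 28142/(-8507/3473) - 44731/30223 = 28142*(-3473/8507) - 44731/30223 = -97737166/8507 - 44731/30223 = -2954290894635/257107061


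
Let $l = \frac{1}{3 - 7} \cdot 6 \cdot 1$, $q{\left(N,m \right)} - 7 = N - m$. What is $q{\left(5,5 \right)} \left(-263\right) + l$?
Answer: $- \frac{3685}{2} \approx -1842.5$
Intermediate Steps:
$q{\left(N,m \right)} = 7 + N - m$ ($q{\left(N,m \right)} = 7 + \left(N - m\right) = 7 + N - m$)
$l = - \frac{3}{2}$ ($l = \frac{1}{-4} \cdot 6 \cdot 1 = \left(- \frac{1}{4}\right) 6 \cdot 1 = \left(- \frac{3}{2}\right) 1 = - \frac{3}{2} \approx -1.5$)
$q{\left(5,5 \right)} \left(-263\right) + l = \left(7 + 5 - 5\right) \left(-263\right) - \frac{3}{2} = 7 \left(-263\right) - \frac{3}{2} = -1841 - \frac{3}{2} = - \frac{3685}{2}$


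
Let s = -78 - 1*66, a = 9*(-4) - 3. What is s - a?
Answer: -105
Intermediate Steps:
a = -39 (a = -36 - 3 = -39)
s = -144 (s = -78 - 66 = -144)
s - a = -144 - 1*(-39) = -144 + 39 = -105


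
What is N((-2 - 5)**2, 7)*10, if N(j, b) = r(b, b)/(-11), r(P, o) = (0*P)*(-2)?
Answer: 0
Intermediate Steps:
r(P, o) = 0 (r(P, o) = 0*(-2) = 0)
N(j, b) = 0 (N(j, b) = 0/(-11) = 0*(-1/11) = 0)
N((-2 - 5)**2, 7)*10 = 0*10 = 0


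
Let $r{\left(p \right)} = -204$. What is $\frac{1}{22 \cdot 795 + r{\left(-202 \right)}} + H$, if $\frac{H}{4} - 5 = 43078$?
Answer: $\frac{2978930953}{17286} \approx 1.7233 \cdot 10^{5}$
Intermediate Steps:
$H = 172332$ ($H = 20 + 4 \cdot 43078 = 20 + 172312 = 172332$)
$\frac{1}{22 \cdot 795 + r{\left(-202 \right)}} + H = \frac{1}{22 \cdot 795 - 204} + 172332 = \frac{1}{17490 - 204} + 172332 = \frac{1}{17286} + 172332 = \frac{2978930953}{17286}$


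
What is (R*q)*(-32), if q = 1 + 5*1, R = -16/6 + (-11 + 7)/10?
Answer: 2944/5 ≈ 588.80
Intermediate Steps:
R = -46/15 (R = -16*⅙ - 4*⅒ = -8/3 - ⅖ = -46/15 ≈ -3.0667)
q = 6 (q = 1 + 5 = 6)
(R*q)*(-32) = -46/15*6*(-32) = -92/5*(-32) = 2944/5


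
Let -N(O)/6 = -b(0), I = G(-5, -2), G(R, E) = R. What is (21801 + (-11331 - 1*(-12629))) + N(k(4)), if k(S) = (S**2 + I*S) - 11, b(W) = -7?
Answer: 23057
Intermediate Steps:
I = -5
k(S) = -11 + S**2 - 5*S (k(S) = (S**2 - 5*S) - 11 = -11 + S**2 - 5*S)
N(O) = -42 (N(O) = -(-6)*(-7) = -6*7 = -42)
(21801 + (-11331 - 1*(-12629))) + N(k(4)) = (21801 + (-11331 - 1*(-12629))) - 42 = (21801 + (-11331 + 12629)) - 42 = (21801 + 1298) - 42 = 23099 - 42 = 23057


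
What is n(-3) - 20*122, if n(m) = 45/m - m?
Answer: -2452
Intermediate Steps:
n(m) = -m + 45/m
n(-3) - 20*122 = (-1*(-3) + 45/(-3)) - 20*122 = (3 + 45*(-⅓)) - 1*2440 = (3 - 15) - 2440 = -12 - 2440 = -2452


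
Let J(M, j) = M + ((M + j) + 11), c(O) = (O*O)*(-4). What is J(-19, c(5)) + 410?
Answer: 283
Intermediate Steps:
c(O) = -4*O**2 (c(O) = O**2*(-4) = -4*O**2)
J(M, j) = 11 + j + 2*M (J(M, j) = M + (11 + M + j) = 11 + j + 2*M)
J(-19, c(5)) + 410 = (11 - 4*5**2 + 2*(-19)) + 410 = (11 - 4*25 - 38) + 410 = (11 - 100 - 38) + 410 = -127 + 410 = 283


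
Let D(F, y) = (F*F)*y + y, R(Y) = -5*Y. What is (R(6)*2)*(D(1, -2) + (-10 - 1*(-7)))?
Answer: 420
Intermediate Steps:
D(F, y) = y + y*F**2 (D(F, y) = F**2*y + y = y*F**2 + y = y + y*F**2)
(R(6)*2)*(D(1, -2) + (-10 - 1*(-7))) = (-5*6*2)*(-2*(1 + 1**2) + (-10 - 1*(-7))) = (-30*2)*(-2*(1 + 1) + (-10 + 7)) = -60*(-2*2 - 3) = -60*(-4 - 3) = -60*(-7) = 420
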